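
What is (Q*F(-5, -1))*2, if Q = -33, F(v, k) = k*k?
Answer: -66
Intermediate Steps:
F(v, k) = k²
(Q*F(-5, -1))*2 = -33*(-1)²*2 = -33*1*2 = -33*2 = -66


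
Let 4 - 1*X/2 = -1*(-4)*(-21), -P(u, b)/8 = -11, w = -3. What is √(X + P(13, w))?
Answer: 2*√66 ≈ 16.248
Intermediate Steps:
P(u, b) = 88 (P(u, b) = -8*(-11) = 88)
X = 176 (X = 8 - 2*(-1*(-4))*(-21) = 8 - 8*(-21) = 8 - 2*(-84) = 8 + 168 = 176)
√(X + P(13, w)) = √(176 + 88) = √264 = 2*√66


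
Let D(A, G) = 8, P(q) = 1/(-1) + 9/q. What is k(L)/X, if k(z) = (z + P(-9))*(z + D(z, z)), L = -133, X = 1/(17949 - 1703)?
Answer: 274151250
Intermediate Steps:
P(q) = -1 + 9/q (P(q) = 1*(-1) + 9/q = -1 + 9/q)
X = 1/16246 ≈ 6.1554e-5
k(z) = (-2 + z)*(8 + z) (k(z) = (z + (9 - 1*(-9))/(-9))*(z + 8) = (z - (9 + 9)/9)*(8 + z) = (z - 1/9*18)*(8 + z) = (z - 2)*(8 + z) = (-2 + z)*(8 + z))
k(L)/X = (-16 + (-133)**2 + 6*(-133))/(1/16246) = (-16 + 17689 - 798)*16246 = 16875*16246 = 274151250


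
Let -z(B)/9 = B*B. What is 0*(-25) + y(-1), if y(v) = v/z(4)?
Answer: 1/144 ≈ 0.0069444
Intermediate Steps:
z(B) = -9*B² (z(B) = -9*B*B = -9*B²)
y(v) = -v/144 (y(v) = v/((-9*4²)) = v/((-9*16)) = v/(-144) = v*(-1/144) = -v/144)
0*(-25) + y(-1) = 0*(-25) - 1/144*(-1) = 0 + 1/144 = 1/144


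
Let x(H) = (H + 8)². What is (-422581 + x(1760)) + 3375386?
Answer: 6078629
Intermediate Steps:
x(H) = (8 + H)²
(-422581 + x(1760)) + 3375386 = (-422581 + (8 + 1760)²) + 3375386 = (-422581 + 1768²) + 3375386 = (-422581 + 3125824) + 3375386 = 2703243 + 3375386 = 6078629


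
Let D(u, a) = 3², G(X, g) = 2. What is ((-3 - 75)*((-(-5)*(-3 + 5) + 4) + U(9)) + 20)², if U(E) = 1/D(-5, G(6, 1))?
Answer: 10510564/9 ≈ 1.1678e+6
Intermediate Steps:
D(u, a) = 9
U(E) = ⅑ (U(E) = 1/9 = ⅑)
((-3 - 75)*((-(-5)*(-3 + 5) + 4) + U(9)) + 20)² = ((-3 - 75)*((-(-5)*(-3 + 5) + 4) + ⅑) + 20)² = (-78*((-(-5)*2 + 4) + ⅑) + 20)² = (-78*((-1*(-10) + 4) + ⅑) + 20)² = (-78*((10 + 4) + ⅑) + 20)² = (-78*(14 + ⅑) + 20)² = (-78*127/9 + 20)² = (-3302/3 + 20)² = (-3242/3)² = 10510564/9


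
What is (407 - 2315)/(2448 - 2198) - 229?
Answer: -29579/125 ≈ -236.63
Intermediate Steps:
(407 - 2315)/(2448 - 2198) - 229 = -1908/250 - 229 = -1908*1/250 - 229 = -954/125 - 229 = -29579/125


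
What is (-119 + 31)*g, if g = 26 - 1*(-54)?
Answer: -7040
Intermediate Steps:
g = 80 (g = 26 + 54 = 80)
(-119 + 31)*g = (-119 + 31)*80 = -88*80 = -7040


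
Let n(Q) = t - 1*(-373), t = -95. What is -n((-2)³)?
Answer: -278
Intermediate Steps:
n(Q) = 278 (n(Q) = -95 - 1*(-373) = -95 + 373 = 278)
-n((-2)³) = -1*278 = -278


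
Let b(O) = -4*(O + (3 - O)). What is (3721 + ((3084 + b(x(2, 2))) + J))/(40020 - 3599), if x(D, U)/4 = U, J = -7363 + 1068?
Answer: 498/36421 ≈ 0.013673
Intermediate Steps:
J = -6295
x(D, U) = 4*U
b(O) = -12 (b(O) = -4*3 = -12)
(3721 + ((3084 + b(x(2, 2))) + J))/(40020 - 3599) = (3721 + ((3084 - 12) - 6295))/(40020 - 3599) = (3721 + (3072 - 6295))/36421 = (3721 - 3223)*(1/36421) = 498*(1/36421) = 498/36421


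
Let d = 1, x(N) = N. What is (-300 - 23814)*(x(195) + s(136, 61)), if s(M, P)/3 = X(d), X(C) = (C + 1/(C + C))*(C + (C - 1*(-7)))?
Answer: -5678847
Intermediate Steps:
X(C) = (7 + 2*C)*(C + 1/(2*C)) (X(C) = (C + 1/(2*C))*(C + (C + 7)) = (C + 1/(2*C))*(C + (7 + C)) = (C + 1/(2*C))*(7 + 2*C) = (7 + 2*C)*(C + 1/(2*C)))
s(M, P) = 81/2 (s(M, P) = 3*(1 + 2*1² + 7*1 + (7/2)/1) = 3*(1 + 2*1 + 7 + (7/2)*1) = 3*(1 + 2 + 7 + 7/2) = 3*(27/2) = 81/2)
(-300 - 23814)*(x(195) + s(136, 61)) = (-300 - 23814)*(195 + 81/2) = -24114*471/2 = -5678847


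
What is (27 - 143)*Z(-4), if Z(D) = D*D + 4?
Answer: -2320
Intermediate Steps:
Z(D) = 4 + D² (Z(D) = D² + 4 = 4 + D²)
(27 - 143)*Z(-4) = (27 - 143)*(4 + (-4)²) = -116*(4 + 16) = -116*20 = -2320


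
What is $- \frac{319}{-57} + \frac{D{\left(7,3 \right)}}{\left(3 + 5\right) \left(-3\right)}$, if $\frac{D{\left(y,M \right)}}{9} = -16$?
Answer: $\frac{661}{57} \approx 11.596$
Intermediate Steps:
$D{\left(y,M \right)} = -144$ ($D{\left(y,M \right)} = 9 \left(-16\right) = -144$)
$- \frac{319}{-57} + \frac{D{\left(7,3 \right)}}{\left(3 + 5\right) \left(-3\right)} = - \frac{319}{-57} - \frac{144}{\left(3 + 5\right) \left(-3\right)} = \left(-319\right) \left(- \frac{1}{57}\right) - \frac{144}{8 \left(-3\right)} = \frac{319}{57} - \frac{144}{-24} = \frac{319}{57} - -6 = \frac{319}{57} + 6 = \frac{661}{57}$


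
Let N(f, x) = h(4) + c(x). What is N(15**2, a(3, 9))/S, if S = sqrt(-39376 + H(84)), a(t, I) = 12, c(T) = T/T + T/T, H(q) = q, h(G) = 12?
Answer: -7*I*sqrt(9823)/9823 ≈ -0.070628*I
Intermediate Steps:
c(T) = 2 (c(T) = 1 + 1 = 2)
N(f, x) = 14 (N(f, x) = 12 + 2 = 14)
S = 2*I*sqrt(9823) (S = sqrt(-39376 + 84) = sqrt(-39292) = 2*I*sqrt(9823) ≈ 198.22*I)
N(15**2, a(3, 9))/S = 14/((2*I*sqrt(9823))) = 14*(-I*sqrt(9823)/19646) = -7*I*sqrt(9823)/9823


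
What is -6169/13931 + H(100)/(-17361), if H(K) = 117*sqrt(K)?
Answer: -13711031/26872899 ≈ -0.51022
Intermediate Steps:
-6169/13931 + H(100)/(-17361) = -6169/13931 + (117*sqrt(100))/(-17361) = -6169*1/13931 + (117*10)*(-1/17361) = -6169/13931 + 1170*(-1/17361) = -6169/13931 - 130/1929 = -13711031/26872899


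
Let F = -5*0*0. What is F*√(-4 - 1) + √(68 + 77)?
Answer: √145 ≈ 12.042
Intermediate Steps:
F = 0 (F = 0*0 = 0)
F*√(-4 - 1) + √(68 + 77) = 0*√(-4 - 1) + √(68 + 77) = 0*√(-5) + √145 = 0*(I*√5) + √145 = 0 + √145 = √145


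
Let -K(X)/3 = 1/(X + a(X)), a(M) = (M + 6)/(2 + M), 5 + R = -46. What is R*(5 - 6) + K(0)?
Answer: 50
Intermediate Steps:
R = -51 (R = -5 - 46 = -51)
a(M) = (6 + M)/(2 + M)
K(X) = -3/(X + (6 + X)/(2 + X))
R*(5 - 6) + K(0) = -51*(5 - 6) + 3*(-2 - 1*0)/(6 + 0 + 0*(2 + 0)) = -51*(-1) + 3*(-2 + 0)/(6 + 0 + 0*2) = 51 + 3*(-2)/(6 + 0 + 0) = 51 + 3*(-2)/6 = 51 + 3*(⅙)*(-2) = 51 - 1 = 50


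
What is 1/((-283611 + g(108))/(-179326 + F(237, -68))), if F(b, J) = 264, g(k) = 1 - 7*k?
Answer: 89531/142183 ≈ 0.62969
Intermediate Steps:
1/((-283611 + g(108))/(-179326 + F(237, -68))) = 1/((-283611 + (1 - 7*108))/(-179326 + 264)) = 1/((-283611 + (1 - 756))/(-179062)) = 1/((-283611 - 755)*(-1/179062)) = 1/(-284366*(-1/179062)) = 1/(142183/89531) = 89531/142183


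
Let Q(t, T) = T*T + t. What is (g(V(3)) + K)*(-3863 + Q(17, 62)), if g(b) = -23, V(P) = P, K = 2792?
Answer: -5538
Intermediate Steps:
Q(t, T) = t + T² (Q(t, T) = T² + t = t + T²)
(g(V(3)) + K)*(-3863 + Q(17, 62)) = (-23 + 2792)*(-3863 + (17 + 62²)) = 2769*(-3863 + (17 + 3844)) = 2769*(-3863 + 3861) = 2769*(-2) = -5538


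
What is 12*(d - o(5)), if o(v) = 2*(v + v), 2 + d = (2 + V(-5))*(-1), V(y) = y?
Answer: -228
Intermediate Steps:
d = 1 (d = -2 + (2 - 5)*(-1) = -2 - 3*(-1) = -2 + 3 = 1)
o(v) = 4*v (o(v) = 2*(2*v) = 4*v)
12*(d - o(5)) = 12*(1 - 4*5) = 12*(1 - 1*20) = 12*(1 - 20) = 12*(-19) = -228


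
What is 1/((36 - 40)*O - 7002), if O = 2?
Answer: -1/7010 ≈ -0.00014265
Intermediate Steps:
1/((36 - 40)*O - 7002) = 1/((36 - 40)*2 - 7002) = 1/(-4*2 - 7002) = 1/(-8 - 7002) = 1/(-7010) = -1/7010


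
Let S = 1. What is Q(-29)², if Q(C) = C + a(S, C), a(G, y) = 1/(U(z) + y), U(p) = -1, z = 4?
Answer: 758641/900 ≈ 842.93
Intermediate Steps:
a(G, y) = 1/(-1 + y)
Q(C) = C + 1/(-1 + C)
Q(-29)² = ((1 - 29*(-1 - 29))/(-1 - 29))² = ((1 - 29*(-30))/(-30))² = (-(1 + 870)/30)² = (-1/30*871)² = (-871/30)² = 758641/900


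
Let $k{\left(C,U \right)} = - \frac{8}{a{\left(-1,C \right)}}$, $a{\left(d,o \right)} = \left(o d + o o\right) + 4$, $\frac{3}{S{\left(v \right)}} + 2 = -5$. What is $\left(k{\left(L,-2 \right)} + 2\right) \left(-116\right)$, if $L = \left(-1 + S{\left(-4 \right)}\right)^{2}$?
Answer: $- \frac{73950}{919} \approx -80.468$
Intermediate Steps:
$S{\left(v \right)} = - \frac{3}{7}$ ($S{\left(v \right)} = \frac{3}{-2 - 5} = \frac{3}{-7} = 3 \left(- \frac{1}{7}\right) = - \frac{3}{7}$)
$L = \frac{100}{49}$ ($L = \left(-1 - \frac{3}{7}\right)^{2} = \left(- \frac{10}{7}\right)^{2} = \frac{100}{49} \approx 2.0408$)
$a{\left(d,o \right)} = 4 + o^{2} + d o$ ($a{\left(d,o \right)} = \left(d o + o^{2}\right) + 4 = \left(o^{2} + d o\right) + 4 = 4 + o^{2} + d o$)
$k{\left(C,U \right)} = - \frac{8}{4 + C^{2} - C}$
$\left(k{\left(L,-2 \right)} + 2\right) \left(-116\right) = \left(- \frac{8}{4 + \left(\frac{100}{49}\right)^{2} - \frac{100}{49}} + 2\right) \left(-116\right) = \left(- \frac{8}{4 + \frac{10000}{2401} - \frac{100}{49}} + 2\right) \left(-116\right) = \left(- \frac{8}{\frac{14704}{2401}} + 2\right) \left(-116\right) = \left(\left(-8\right) \frac{2401}{14704} + 2\right) \left(-116\right) = \left(- \frac{2401}{1838} + 2\right) \left(-116\right) = \frac{1275}{1838} \left(-116\right) = - \frac{73950}{919}$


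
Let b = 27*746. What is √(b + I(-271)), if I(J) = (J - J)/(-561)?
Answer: 3*√2238 ≈ 141.92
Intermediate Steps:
b = 20142
I(J) = 0 (I(J) = 0*(-1/561) = 0)
√(b + I(-271)) = √(20142 + 0) = √20142 = 3*√2238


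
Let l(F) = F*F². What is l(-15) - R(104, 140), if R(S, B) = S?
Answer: -3479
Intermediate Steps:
l(F) = F³
l(-15) - R(104, 140) = (-15)³ - 1*104 = -3375 - 104 = -3479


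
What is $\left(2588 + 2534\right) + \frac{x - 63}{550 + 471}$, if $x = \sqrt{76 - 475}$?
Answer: $\frac{5229499}{1021} + \frac{i \sqrt{399}}{1021} \approx 5121.9 + 0.019564 i$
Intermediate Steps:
$x = i \sqrt{399}$ ($x = \sqrt{76 - 475} = \sqrt{-399} = i \sqrt{399} \approx 19.975 i$)
$\left(2588 + 2534\right) + \frac{x - 63}{550 + 471} = \left(2588 + 2534\right) + \frac{i \sqrt{399} - 63}{550 + 471} = 5122 + \frac{-63 + i \sqrt{399}}{1021} = 5122 + \left(-63 + i \sqrt{399}\right) \frac{1}{1021} = 5122 - \left(\frac{63}{1021} - \frac{i \sqrt{399}}{1021}\right) = \frac{5229499}{1021} + \frac{i \sqrt{399}}{1021}$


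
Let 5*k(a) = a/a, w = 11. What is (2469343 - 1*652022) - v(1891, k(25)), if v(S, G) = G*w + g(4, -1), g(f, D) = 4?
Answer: 9086574/5 ≈ 1.8173e+6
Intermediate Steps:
k(a) = 1/5 (k(a) = (a/a)/5 = (1/5)*1 = 1/5)
v(S, G) = 4 + 11*G (v(S, G) = G*11 + 4 = 11*G + 4 = 4 + 11*G)
(2469343 - 1*652022) - v(1891, k(25)) = (2469343 - 1*652022) - (4 + 11*(1/5)) = (2469343 - 652022) - (4 + 11/5) = 1817321 - 1*31/5 = 1817321 - 31/5 = 9086574/5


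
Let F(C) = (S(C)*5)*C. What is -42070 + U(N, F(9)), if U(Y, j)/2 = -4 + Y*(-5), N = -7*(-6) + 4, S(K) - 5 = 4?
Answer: -42538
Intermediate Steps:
S(K) = 9 (S(K) = 5 + 4 = 9)
N = 46 (N = 42 + 4 = 46)
F(C) = 45*C (F(C) = (9*5)*C = 45*C)
U(Y, j) = -8 - 10*Y (U(Y, j) = 2*(-4 + Y*(-5)) = 2*(-4 - 5*Y) = -8 - 10*Y)
-42070 + U(N, F(9)) = -42070 + (-8 - 10*46) = -42070 + (-8 - 460) = -42070 - 468 = -42538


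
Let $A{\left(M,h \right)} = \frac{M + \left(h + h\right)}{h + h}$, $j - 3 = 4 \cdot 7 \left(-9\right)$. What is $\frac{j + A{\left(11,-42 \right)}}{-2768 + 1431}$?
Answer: $\frac{20843}{112308} \approx 0.18559$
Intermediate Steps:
$j = -249$ ($j = 3 + 4 \cdot 7 \left(-9\right) = 3 + 28 \left(-9\right) = 3 - 252 = -249$)
$A{\left(M,h \right)} = \frac{M + 2 h}{2 h}$
$\frac{j + A{\left(11,-42 \right)}}{-2768 + 1431} = \frac{-249 + \frac{-42 + \frac{1}{2} \cdot 11}{-42}}{-2768 + 1431} = \frac{-249 - \frac{-42 + \frac{11}{2}}{42}}{-1337} = \left(-249 - - \frac{73}{84}\right) \left(- \frac{1}{1337}\right) = \left(-249 + \frac{73}{84}\right) \left(- \frac{1}{1337}\right) = \left(- \frac{20843}{84}\right) \left(- \frac{1}{1337}\right) = \frac{20843}{112308}$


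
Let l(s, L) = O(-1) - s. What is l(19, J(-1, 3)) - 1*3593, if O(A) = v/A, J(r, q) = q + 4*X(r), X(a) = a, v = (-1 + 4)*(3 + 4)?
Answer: -3633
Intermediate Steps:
v = 21 (v = 3*7 = 21)
J(r, q) = q + 4*r
O(A) = 21/A
l(s, L) = -21 - s (l(s, L) = 21/(-1) - s = 21*(-1) - s = -21 - s)
l(19, J(-1, 3)) - 1*3593 = (-21 - 1*19) - 1*3593 = (-21 - 19) - 3593 = -40 - 3593 = -3633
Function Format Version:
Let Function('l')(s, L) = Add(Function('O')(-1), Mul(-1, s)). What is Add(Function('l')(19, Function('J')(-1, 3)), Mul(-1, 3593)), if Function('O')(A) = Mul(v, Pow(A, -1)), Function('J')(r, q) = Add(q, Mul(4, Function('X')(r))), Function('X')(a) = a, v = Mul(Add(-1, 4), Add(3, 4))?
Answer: -3633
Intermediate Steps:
v = 21 (v = Mul(3, 7) = 21)
Function('J')(r, q) = Add(q, Mul(4, r))
Function('O')(A) = Mul(21, Pow(A, -1))
Function('l')(s, L) = Add(-21, Mul(-1, s)) (Function('l')(s, L) = Add(Mul(21, Pow(-1, -1)), Mul(-1, s)) = Add(Mul(21, -1), Mul(-1, s)) = Add(-21, Mul(-1, s)))
Add(Function('l')(19, Function('J')(-1, 3)), Mul(-1, 3593)) = Add(Add(-21, Mul(-1, 19)), Mul(-1, 3593)) = Add(Add(-21, -19), -3593) = Add(-40, -3593) = -3633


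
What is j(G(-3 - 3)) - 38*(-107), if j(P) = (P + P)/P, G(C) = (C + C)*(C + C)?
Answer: 4068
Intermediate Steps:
G(C) = 4*C² (G(C) = (2*C)*(2*C) = 4*C²)
j(P) = 2 (j(P) = (2*P)/P = 2)
j(G(-3 - 3)) - 38*(-107) = 2 - 38*(-107) = 2 + 4066 = 4068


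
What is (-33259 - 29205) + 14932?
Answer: -47532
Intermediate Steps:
(-33259 - 29205) + 14932 = -62464 + 14932 = -47532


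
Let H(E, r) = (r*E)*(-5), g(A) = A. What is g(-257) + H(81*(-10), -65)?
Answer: -263507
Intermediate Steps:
H(E, r) = -5*E*r (H(E, r) = (E*r)*(-5) = -5*E*r)
g(-257) + H(81*(-10), -65) = -257 - 5*81*(-10)*(-65) = -257 - 5*(-810)*(-65) = -257 - 263250 = -263507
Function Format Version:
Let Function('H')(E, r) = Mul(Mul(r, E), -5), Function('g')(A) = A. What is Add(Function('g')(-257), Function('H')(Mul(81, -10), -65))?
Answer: -263507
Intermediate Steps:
Function('H')(E, r) = Mul(-5, E, r) (Function('H')(E, r) = Mul(Mul(E, r), -5) = Mul(-5, E, r))
Add(Function('g')(-257), Function('H')(Mul(81, -10), -65)) = Add(-257, Mul(-5, Mul(81, -10), -65)) = Add(-257, Mul(-5, -810, -65)) = Add(-257, -263250) = -263507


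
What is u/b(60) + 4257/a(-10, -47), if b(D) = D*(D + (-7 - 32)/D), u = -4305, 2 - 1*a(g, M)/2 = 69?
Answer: -5245349/159058 ≈ -32.978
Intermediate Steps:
a(g, M) = -134 (a(g, M) = 4 - 2*69 = 4 - 138 = -134)
b(D) = D*(D - 39/D)
u/b(60) + 4257/a(-10, -47) = -4305/(-39 + 60**2) + 4257/(-134) = -4305/(-39 + 3600) + 4257*(-1/134) = -4305/3561 - 4257/134 = -4305*1/3561 - 4257/134 = -1435/1187 - 4257/134 = -5245349/159058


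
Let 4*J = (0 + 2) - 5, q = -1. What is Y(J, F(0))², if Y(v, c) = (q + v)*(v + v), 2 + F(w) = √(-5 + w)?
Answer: 441/64 ≈ 6.8906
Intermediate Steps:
F(w) = -2 + √(-5 + w)
J = -¾ (J = ((0 + 2) - 5)/4 = (2 - 5)/4 = (¼)*(-3) = -¾ ≈ -0.75000)
Y(v, c) = 2*v*(-1 + v) (Y(v, c) = (-1 + v)*(v + v) = (-1 + v)*(2*v) = 2*v*(-1 + v))
Y(J, F(0))² = (2*(-¾)*(-1 - ¾))² = (2*(-¾)*(-7/4))² = (21/8)² = 441/64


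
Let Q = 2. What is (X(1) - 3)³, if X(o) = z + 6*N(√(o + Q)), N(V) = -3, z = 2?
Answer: -6859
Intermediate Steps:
X(o) = -16 (X(o) = 2 + 6*(-3) = 2 - 18 = -16)
(X(1) - 3)³ = (-16 - 3)³ = (-19)³ = -6859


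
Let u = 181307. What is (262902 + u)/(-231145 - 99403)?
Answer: -444209/330548 ≈ -1.3439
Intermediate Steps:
(262902 + u)/(-231145 - 99403) = (262902 + 181307)/(-231145 - 99403) = 444209/(-330548) = 444209*(-1/330548) = -444209/330548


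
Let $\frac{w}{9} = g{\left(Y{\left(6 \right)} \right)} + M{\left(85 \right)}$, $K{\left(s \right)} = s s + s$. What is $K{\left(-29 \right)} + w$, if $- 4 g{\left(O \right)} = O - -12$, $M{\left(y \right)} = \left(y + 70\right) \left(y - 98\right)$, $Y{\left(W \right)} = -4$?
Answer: $-17341$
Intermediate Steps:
$K{\left(s \right)} = s + s^{2}$ ($K{\left(s \right)} = s^{2} + s = s + s^{2}$)
$M{\left(y \right)} = \left(-98 + y\right) \left(70 + y\right)$ ($M{\left(y \right)} = \left(70 + y\right) \left(-98 + y\right) = \left(-98 + y\right) \left(70 + y\right)$)
$g{\left(O \right)} = -3 - \frac{O}{4}$ ($g{\left(O \right)} = - \frac{O - -12}{4} = - \frac{O + 12}{4} = - \frac{12 + O}{4} = -3 - \frac{O}{4}$)
$w = -18153$ ($w = 9 \left(\left(-3 - -1\right) - \left(9240 - 7225\right)\right) = 9 \left(\left(-3 + 1\right) - 2015\right) = 9 \left(-2 - 2015\right) = 9 \left(-2017\right) = -18153$)
$K{\left(-29 \right)} + w = - 29 \left(1 - 29\right) - 18153 = \left(-29\right) \left(-28\right) - 18153 = 812 - 18153 = -17341$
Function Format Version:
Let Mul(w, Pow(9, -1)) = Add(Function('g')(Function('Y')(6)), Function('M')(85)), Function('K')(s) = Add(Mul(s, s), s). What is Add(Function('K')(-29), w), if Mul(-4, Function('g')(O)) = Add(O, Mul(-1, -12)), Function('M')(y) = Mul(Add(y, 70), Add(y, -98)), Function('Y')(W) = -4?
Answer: -17341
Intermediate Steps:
Function('K')(s) = Add(s, Pow(s, 2)) (Function('K')(s) = Add(Pow(s, 2), s) = Add(s, Pow(s, 2)))
Function('M')(y) = Mul(Add(-98, y), Add(70, y)) (Function('M')(y) = Mul(Add(70, y), Add(-98, y)) = Mul(Add(-98, y), Add(70, y)))
Function('g')(O) = Add(-3, Mul(Rational(-1, 4), O)) (Function('g')(O) = Mul(Rational(-1, 4), Add(O, Mul(-1, -12))) = Mul(Rational(-1, 4), Add(O, 12)) = Mul(Rational(-1, 4), Add(12, O)) = Add(-3, Mul(Rational(-1, 4), O)))
w = -18153 (w = Mul(9, Add(Add(-3, Mul(Rational(-1, 4), -4)), Add(-6860, Pow(85, 2), Mul(-28, 85)))) = Mul(9, Add(Add(-3, 1), Add(-6860, 7225, -2380))) = Mul(9, Add(-2, -2015)) = Mul(9, -2017) = -18153)
Add(Function('K')(-29), w) = Add(Mul(-29, Add(1, -29)), -18153) = Add(Mul(-29, -28), -18153) = Add(812, -18153) = -17341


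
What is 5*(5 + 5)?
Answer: 50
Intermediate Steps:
5*(5 + 5) = 5*10 = 50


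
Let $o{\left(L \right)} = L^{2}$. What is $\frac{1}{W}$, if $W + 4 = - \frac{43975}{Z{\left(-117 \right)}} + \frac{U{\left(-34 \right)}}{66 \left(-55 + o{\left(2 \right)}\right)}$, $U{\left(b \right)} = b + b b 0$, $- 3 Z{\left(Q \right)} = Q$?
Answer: $- \frac{1287}{1456310} \approx -0.00088374$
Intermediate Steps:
$Z{\left(Q \right)} = - \frac{Q}{3}$
$U{\left(b \right)} = b$ ($U{\left(b \right)} = b + b^{2} \cdot 0 = b + 0 = b$)
$W = - \frac{1456310}{1287}$ ($W = -4 - \left(\frac{43975}{39} + 34 \frac{1}{66 \left(-55 + 2^{2}\right)}\right) = -4 - \left(\frac{43975}{39} + 34 \frac{1}{66 \left(-55 + 4\right)}\right) = -4 - \left(\frac{43975}{39} + \frac{34}{66 \left(-51\right)}\right) = -4 - \left(\frac{43975}{39} + \frac{34}{-3366}\right) = -4 - \frac{1451162}{1287} = - \frac{1456310}{1287} \approx -1131.6$)
$\frac{1}{W} = \frac{1}{- \frac{1456310}{1287}} = - \frac{1287}{1456310}$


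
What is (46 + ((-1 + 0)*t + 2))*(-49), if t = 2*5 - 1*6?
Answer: -2156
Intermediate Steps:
t = 4 (t = 10 - 6 = 4)
(46 + ((-1 + 0)*t + 2))*(-49) = (46 + ((-1 + 0)*4 + 2))*(-49) = (46 + (-1*4 + 2))*(-49) = (46 + (-4 + 2))*(-49) = (46 - 2)*(-49) = 44*(-49) = -2156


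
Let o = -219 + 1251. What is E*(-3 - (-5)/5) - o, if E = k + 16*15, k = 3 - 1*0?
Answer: -1518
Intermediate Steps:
k = 3 (k = 3 + 0 = 3)
o = 1032
E = 243 (E = 3 + 16*15 = 3 + 240 = 243)
E*(-3 - (-5)/5) - o = 243*(-3 - (-5)/5) - 1*1032 = 243*(-3 - (-5)/5) - 1032 = 243*(-3 - 1*(-1)) - 1032 = 243*(-3 + 1) - 1032 = 243*(-2) - 1032 = -486 - 1032 = -1518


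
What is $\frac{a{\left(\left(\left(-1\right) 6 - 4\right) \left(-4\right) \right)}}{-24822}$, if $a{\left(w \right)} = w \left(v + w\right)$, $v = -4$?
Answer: $- \frac{80}{1379} \approx -0.058013$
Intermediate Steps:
$a{\left(w \right)} = w \left(-4 + w\right)$
$\frac{a{\left(\left(\left(-1\right) 6 - 4\right) \left(-4\right) \right)}}{-24822} = \frac{\left(\left(-1\right) 6 - 4\right) \left(-4\right) \left(-4 + \left(\left(-1\right) 6 - 4\right) \left(-4\right)\right)}{-24822} = \left(-6 - 4\right) \left(-4\right) \left(-4 + \left(-6 - 4\right) \left(-4\right)\right) \left(- \frac{1}{24822}\right) = \left(-10\right) \left(-4\right) \left(-4 - -40\right) \left(- \frac{1}{24822}\right) = 40 \left(-4 + 40\right) \left(- \frac{1}{24822}\right) = 40 \cdot 36 \left(- \frac{1}{24822}\right) = 1440 \left(- \frac{1}{24822}\right) = - \frac{80}{1379}$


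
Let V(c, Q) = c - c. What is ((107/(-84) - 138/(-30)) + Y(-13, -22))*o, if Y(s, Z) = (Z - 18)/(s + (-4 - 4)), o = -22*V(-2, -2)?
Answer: 0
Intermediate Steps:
V(c, Q) = 0
o = 0 (o = -22*0 = 0)
Y(s, Z) = (-18 + Z)/(-8 + s) (Y(s, Z) = (-18 + Z)/(s - 8) = (-18 + Z)/(-8 + s))
((107/(-84) - 138/(-30)) + Y(-13, -22))*o = ((107/(-84) - 138/(-30)) + (-18 - 22)/(-8 - 13))*0 = ((107*(-1/84) - 138*(-1/30)) - 40/(-21))*0 = ((-107/84 + 23/5) - 1/21*(-40))*0 = (1397/420 + 40/21)*0 = (2197/420)*0 = 0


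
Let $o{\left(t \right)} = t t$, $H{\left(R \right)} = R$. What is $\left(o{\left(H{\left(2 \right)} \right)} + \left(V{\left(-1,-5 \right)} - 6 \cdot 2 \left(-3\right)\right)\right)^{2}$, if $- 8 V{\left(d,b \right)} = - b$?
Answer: $\frac{99225}{64} \approx 1550.4$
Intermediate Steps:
$V{\left(d,b \right)} = \frac{b}{8}$ ($V{\left(d,b \right)} = - \frac{\left(-1\right) b}{8} = \frac{b}{8}$)
$o{\left(t \right)} = t^{2}$
$\left(o{\left(H{\left(2 \right)} \right)} + \left(V{\left(-1,-5 \right)} - 6 \cdot 2 \left(-3\right)\right)\right)^{2} = \left(2^{2} - \left(\frac{5}{8} + 6 \cdot 2 \left(-3\right)\right)\right)^{2} = \left(4 - - \frac{283}{8}\right)^{2} = \left(4 + \left(- \frac{5}{8} + 36\right)\right)^{2} = \left(4 + \frac{283}{8}\right)^{2} = \left(\frac{315}{8}\right)^{2} = \frac{99225}{64}$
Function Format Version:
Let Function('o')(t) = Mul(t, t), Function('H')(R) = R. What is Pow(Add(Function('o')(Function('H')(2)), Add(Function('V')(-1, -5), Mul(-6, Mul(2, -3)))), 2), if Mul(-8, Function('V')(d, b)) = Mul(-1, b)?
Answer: Rational(99225, 64) ≈ 1550.4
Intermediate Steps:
Function('V')(d, b) = Mul(Rational(1, 8), b) (Function('V')(d, b) = Mul(Rational(-1, 8), Mul(-1, b)) = Mul(Rational(1, 8), b))
Function('o')(t) = Pow(t, 2)
Pow(Add(Function('o')(Function('H')(2)), Add(Function('V')(-1, -5), Mul(-6, Mul(2, -3)))), 2) = Pow(Add(Pow(2, 2), Add(Mul(Rational(1, 8), -5), Mul(-6, Mul(2, -3)))), 2) = Pow(Add(4, Add(Rational(-5, 8), Mul(-6, -6))), 2) = Pow(Add(4, Add(Rational(-5, 8), 36)), 2) = Pow(Add(4, Rational(283, 8)), 2) = Pow(Rational(315, 8), 2) = Rational(99225, 64)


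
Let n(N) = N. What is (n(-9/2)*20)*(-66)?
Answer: 5940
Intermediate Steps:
(n(-9/2)*20)*(-66) = (-9/2*20)*(-66) = (-9*½*20)*(-66) = -9/2*20*(-66) = -90*(-66) = 5940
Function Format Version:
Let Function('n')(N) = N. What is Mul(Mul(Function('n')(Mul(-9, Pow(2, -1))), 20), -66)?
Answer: 5940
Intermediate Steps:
Mul(Mul(Function('n')(Mul(-9, Pow(2, -1))), 20), -66) = Mul(Mul(Mul(-9, Pow(2, -1)), 20), -66) = Mul(Mul(Mul(-9, Rational(1, 2)), 20), -66) = Mul(Mul(Rational(-9, 2), 20), -66) = Mul(-90, -66) = 5940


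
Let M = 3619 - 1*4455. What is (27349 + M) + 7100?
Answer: 33613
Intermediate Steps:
M = -836 (M = 3619 - 4455 = -836)
(27349 + M) + 7100 = (27349 - 836) + 7100 = 26513 + 7100 = 33613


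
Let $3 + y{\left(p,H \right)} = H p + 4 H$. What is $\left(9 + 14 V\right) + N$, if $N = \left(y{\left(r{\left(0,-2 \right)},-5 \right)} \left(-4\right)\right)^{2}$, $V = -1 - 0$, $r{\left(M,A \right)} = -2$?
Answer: $2699$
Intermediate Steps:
$V = -1$ ($V = -1 + 0 = -1$)
$y{\left(p,H \right)} = -3 + 4 H + H p$ ($y{\left(p,H \right)} = -3 + \left(H p + 4 H\right) = -3 + \left(4 H + H p\right) = -3 + 4 H + H p$)
$N = 2704$ ($N = \left(\left(-3 + 4 \left(-5\right) - -10\right) \left(-4\right)\right)^{2} = \left(\left(-3 - 20 + 10\right) \left(-4\right)\right)^{2} = \left(\left(-13\right) \left(-4\right)\right)^{2} = 52^{2} = 2704$)
$\left(9 + 14 V\right) + N = \left(9 + 14 \left(-1\right)\right) + 2704 = \left(9 - 14\right) + 2704 = -5 + 2704 = 2699$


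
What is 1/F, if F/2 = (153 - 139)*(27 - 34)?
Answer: -1/196 ≈ -0.0051020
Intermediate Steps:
F = -196 (F = 2*((153 - 139)*(27 - 34)) = 2*(14*(-7)) = 2*(-98) = -196)
1/F = 1/(-196) = -1/196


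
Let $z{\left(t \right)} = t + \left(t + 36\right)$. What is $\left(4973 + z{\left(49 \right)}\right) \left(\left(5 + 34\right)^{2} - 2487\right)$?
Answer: $-4933362$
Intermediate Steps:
$z{\left(t \right)} = 36 + 2 t$ ($z{\left(t \right)} = t + \left(36 + t\right) = 36 + 2 t$)
$\left(4973 + z{\left(49 \right)}\right) \left(\left(5 + 34\right)^{2} - 2487\right) = \left(4973 + \left(36 + 2 \cdot 49\right)\right) \left(\left(5 + 34\right)^{2} - 2487\right) = \left(4973 + \left(36 + 98\right)\right) \left(39^{2} - 2487\right) = \left(4973 + 134\right) \left(1521 - 2487\right) = 5107 \left(-966\right) = -4933362$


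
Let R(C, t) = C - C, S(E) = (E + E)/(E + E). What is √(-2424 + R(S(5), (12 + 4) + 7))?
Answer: 2*I*√606 ≈ 49.234*I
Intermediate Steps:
S(E) = 1 (S(E) = (2*E)/((2*E)) = (2*E)*(1/(2*E)) = 1)
R(C, t) = 0
√(-2424 + R(S(5), (12 + 4) + 7)) = √(-2424 + 0) = √(-2424) = 2*I*√606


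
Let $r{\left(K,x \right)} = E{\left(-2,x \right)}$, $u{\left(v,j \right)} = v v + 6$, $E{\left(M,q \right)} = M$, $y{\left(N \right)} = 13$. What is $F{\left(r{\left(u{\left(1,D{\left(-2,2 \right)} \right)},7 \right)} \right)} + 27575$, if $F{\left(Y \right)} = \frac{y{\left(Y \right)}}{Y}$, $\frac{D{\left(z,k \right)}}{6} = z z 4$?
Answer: $\frac{55137}{2} \approx 27569.0$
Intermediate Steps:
$D{\left(z,k \right)} = 24 z^{2}$ ($D{\left(z,k \right)} = 6 z z 4 = 6 z^{2} \cdot 4 = 6 \cdot 4 z^{2} = 24 z^{2}$)
$u{\left(v,j \right)} = 6 + v^{2}$ ($u{\left(v,j \right)} = v^{2} + 6 = 6 + v^{2}$)
$r{\left(K,x \right)} = -2$
$F{\left(Y \right)} = \frac{13}{Y}$
$F{\left(r{\left(u{\left(1,D{\left(-2,2 \right)} \right)},7 \right)} \right)} + 27575 = \frac{13}{-2} + 27575 = 13 \left(- \frac{1}{2}\right) + 27575 = - \frac{13}{2} + 27575 = \frac{55137}{2}$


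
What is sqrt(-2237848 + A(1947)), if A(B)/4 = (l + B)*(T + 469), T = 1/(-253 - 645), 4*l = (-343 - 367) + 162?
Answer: 2*sqrt(58348567883)/449 ≈ 1076.0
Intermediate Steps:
l = -137 (l = ((-343 - 367) + 162)/4 = (-710 + 162)/4 = (1/4)*(-548) = -137)
T = -1/898 (T = 1/(-898) = -1/898 ≈ -0.0011136)
A(B) = -115398114/449 + 842322*B/449 (A(B) = 4*((-137 + B)*(-1/898 + 469)) = 4*((-137 + B)*(421161/898)) = 4*(-57699057/898 + 421161*B/898) = -115398114/449 + 842322*B/449)
sqrt(-2237848 + A(1947)) = sqrt(-2237848 + (-115398114/449 + (842322/449)*1947)) = sqrt(-2237848 + (-115398114/449 + 1640000934/449)) = sqrt(-2237848 + 1524602820/449) = sqrt(519809068/449) = 2*sqrt(58348567883)/449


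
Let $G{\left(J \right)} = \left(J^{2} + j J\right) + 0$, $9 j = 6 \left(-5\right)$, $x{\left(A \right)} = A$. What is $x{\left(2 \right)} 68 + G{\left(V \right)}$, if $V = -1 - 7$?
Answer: $\frac{680}{3} \approx 226.67$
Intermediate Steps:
$j = - \frac{10}{3}$ ($j = \frac{6 \left(-5\right)}{9} = \frac{1}{9} \left(-30\right) = - \frac{10}{3} \approx -3.3333$)
$V = -8$ ($V = -1 - 7 = -8$)
$G{\left(J \right)} = J^{2} - \frac{10 J}{3}$ ($G{\left(J \right)} = \left(J^{2} - \frac{10 J}{3}\right) + 0 = J^{2} - \frac{10 J}{3}$)
$x{\left(2 \right)} 68 + G{\left(V \right)} = 2 \cdot 68 + \frac{1}{3} \left(-8\right) \left(-10 + 3 \left(-8\right)\right) = 136 + \frac{1}{3} \left(-8\right) \left(-10 - 24\right) = 136 + \frac{1}{3} \left(-8\right) \left(-34\right) = 136 + \frac{272}{3} = \frac{680}{3}$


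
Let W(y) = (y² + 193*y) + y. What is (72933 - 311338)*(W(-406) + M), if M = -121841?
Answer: 8527508445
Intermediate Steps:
W(y) = y² + 194*y
(72933 - 311338)*(W(-406) + M) = (72933 - 311338)*(-406*(194 - 406) - 121841) = -238405*(-406*(-212) - 121841) = -238405*(86072 - 121841) = -238405*(-35769) = 8527508445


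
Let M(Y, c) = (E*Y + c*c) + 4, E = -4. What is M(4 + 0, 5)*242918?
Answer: 3157934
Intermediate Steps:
M(Y, c) = 4 + c² - 4*Y (M(Y, c) = (-4*Y + c*c) + 4 = (-4*Y + c²) + 4 = (c² - 4*Y) + 4 = 4 + c² - 4*Y)
M(4 + 0, 5)*242918 = (4 + 5² - 4*(4 + 0))*242918 = (4 + 25 - 4*4)*242918 = (4 + 25 - 16)*242918 = 13*242918 = 3157934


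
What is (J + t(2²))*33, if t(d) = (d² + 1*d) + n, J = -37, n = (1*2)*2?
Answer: -429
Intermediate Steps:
n = 4 (n = 2*2 = 4)
t(d) = 4 + d + d² (t(d) = (d² + 1*d) + 4 = (d² + d) + 4 = (d + d²) + 4 = 4 + d + d²)
(J + t(2²))*33 = (-37 + (4 + 2² + (2²)²))*33 = (-37 + (4 + 4 + 4²))*33 = (-37 + (4 + 4 + 16))*33 = (-37 + 24)*33 = -13*33 = -429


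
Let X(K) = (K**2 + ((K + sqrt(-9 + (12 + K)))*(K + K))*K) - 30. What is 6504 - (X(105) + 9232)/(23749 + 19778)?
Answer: 280764131/43527 - 44100*sqrt(3)/14509 ≈ 6445.1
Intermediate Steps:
X(K) = -30 + K**2 + 2*K**2*(K + sqrt(3 + K)) (X(K) = (K**2 + ((K + sqrt(3 + K))*(2*K))*K) - 30 = (K**2 + (2*K*(K + sqrt(3 + K)))*K) - 30 = (K**2 + 2*K**2*(K + sqrt(3 + K))) - 30 = -30 + K**2 + 2*K**2*(K + sqrt(3 + K)))
6504 - (X(105) + 9232)/(23749 + 19778) = 6504 - ((-30 + 105**2 + 2*105**3 + 2*105**2*sqrt(3 + 105)) + 9232)/(23749 + 19778) = 6504 - ((-30 + 11025 + 2*1157625 + 2*11025*sqrt(108)) + 9232)/43527 = 6504 - ((-30 + 11025 + 2315250 + 2*11025*(6*sqrt(3))) + 9232)/43527 = 6504 - ((-30 + 11025 + 2315250 + 132300*sqrt(3)) + 9232)/43527 = 6504 - ((2326245 + 132300*sqrt(3)) + 9232)/43527 = 6504 - (2335477 + 132300*sqrt(3))/43527 = 6504 - (2335477/43527 + 44100*sqrt(3)/14509) = 6504 + (-2335477/43527 - 44100*sqrt(3)/14509) = 280764131/43527 - 44100*sqrt(3)/14509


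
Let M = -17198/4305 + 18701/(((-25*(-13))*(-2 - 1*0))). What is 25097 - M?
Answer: 14063873351/559650 ≈ 25130.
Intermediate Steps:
M = -18337301/559650 (M = -17198*1/4305 + 18701/((325*(-2 + 0))) = -17198/4305 + 18701/((325*(-2))) = -17198/4305 + 18701/(-650) = -17198/4305 + 18701*(-1/650) = -17198/4305 - 18701/650 = -18337301/559650 ≈ -32.766)
25097 - M = 25097 - 1*(-18337301/559650) = 25097 + 18337301/559650 = 14063873351/559650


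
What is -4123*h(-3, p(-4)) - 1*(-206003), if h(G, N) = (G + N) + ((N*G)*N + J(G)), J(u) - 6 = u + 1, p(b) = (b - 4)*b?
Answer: 12735800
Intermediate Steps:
p(b) = b*(-4 + b) (p(b) = (-4 + b)*b = b*(-4 + b))
J(u) = 7 + u (J(u) = 6 + (u + 1) = 6 + (1 + u) = 7 + u)
h(G, N) = 7 + N + 2*G + G*N² (h(G, N) = (G + N) + ((N*G)*N + (7 + G)) = (G + N) + ((G*N)*N + (7 + G)) = (G + N) + (G*N² + (7 + G)) = (G + N) + (7 + G + G*N²) = 7 + N + 2*G + G*N²)
-4123*h(-3, p(-4)) - 1*(-206003) = -4123*(7 - 4*(-4 - 4) + 2*(-3) - 3*16*(-4 - 4)²) - 1*(-206003) = -4123*(7 - 4*(-8) - 6 - 3*(-4*(-8))²) + 206003 = -4123*(7 + 32 - 6 - 3*32²) + 206003 = -4123*(7 + 32 - 6 - 3*1024) + 206003 = -4123*(7 + 32 - 6 - 3072) + 206003 = -4123*(-3039) + 206003 = 12529797 + 206003 = 12735800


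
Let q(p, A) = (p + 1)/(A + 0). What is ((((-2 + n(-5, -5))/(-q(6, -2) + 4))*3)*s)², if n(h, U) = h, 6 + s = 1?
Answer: 196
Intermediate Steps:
s = -5 (s = -6 + 1 = -5)
q(p, A) = (1 + p)/A
((((-2 + n(-5, -5))/(-q(6, -2) + 4))*3)*s)² = ((((-2 - 5)/(-(1 + 6)/(-2) + 4))*3)*(-5))² = ((-7/(-(-1)*7/2 + 4)*3)*(-5))² = ((-7/(-1*(-7/2) + 4)*3)*(-5))² = ((-7/(7/2 + 4)*3)*(-5))² = ((-7/15/2*3)*(-5))² = ((-7*2/15*3)*(-5))² = (-14/15*3*(-5))² = (-14/5*(-5))² = 14² = 196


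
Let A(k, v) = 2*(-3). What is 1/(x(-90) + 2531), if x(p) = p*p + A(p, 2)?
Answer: 1/10625 ≈ 9.4118e-5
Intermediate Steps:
A(k, v) = -6
x(p) = -6 + p**2 (x(p) = p*p - 6 = p**2 - 6 = -6 + p**2)
1/(x(-90) + 2531) = 1/((-6 + (-90)**2) + 2531) = 1/((-6 + 8100) + 2531) = 1/(8094 + 2531) = 1/10625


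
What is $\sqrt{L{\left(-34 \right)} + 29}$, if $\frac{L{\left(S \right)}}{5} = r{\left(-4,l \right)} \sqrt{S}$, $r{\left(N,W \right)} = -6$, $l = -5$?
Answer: $\sqrt{29 - 30 i \sqrt{34}} \approx 10.157 - 8.6115 i$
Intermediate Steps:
$L{\left(S \right)} = - 30 \sqrt{S}$ ($L{\left(S \right)} = 5 \left(- 6 \sqrt{S}\right) = - 30 \sqrt{S}$)
$\sqrt{L{\left(-34 \right)} + 29} = \sqrt{- 30 \sqrt{-34} + 29} = \sqrt{- 30 i \sqrt{34} + 29} = \sqrt{29 - 30 i \sqrt{34}}$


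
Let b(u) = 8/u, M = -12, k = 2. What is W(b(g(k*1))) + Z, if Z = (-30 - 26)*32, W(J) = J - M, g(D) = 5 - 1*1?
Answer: -1778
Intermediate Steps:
g(D) = 4 (g(D) = 5 - 1 = 4)
W(J) = 12 + J (W(J) = J - 1*(-12) = J + 12 = 12 + J)
Z = -1792 (Z = -56*32 = -1792)
W(b(g(k*1))) + Z = (12 + 8/4) - 1792 = (12 + 8*(¼)) - 1792 = (12 + 2) - 1792 = 14 - 1792 = -1778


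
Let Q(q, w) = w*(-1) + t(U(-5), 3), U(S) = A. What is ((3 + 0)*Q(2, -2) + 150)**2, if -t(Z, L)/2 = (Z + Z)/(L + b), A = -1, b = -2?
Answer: 28224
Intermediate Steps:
U(S) = -1
t(Z, L) = -4*Z/(-2 + L) (t(Z, L) = -2*(Z + Z)/(L - 2) = -2*2*Z/(-2 + L) = -4*Z/(-2 + L))
Q(q, w) = 4 - w (Q(q, w) = w*(-1) - 4*(-1)/(-2 + 3) = -w - 4*(-1)/1 = -w - 4*(-1)*1 = -w + 4 = 4 - w)
((3 + 0)*Q(2, -2) + 150)**2 = ((3 + 0)*(4 - 1*(-2)) + 150)**2 = (3*(4 + 2) + 150)**2 = (3*6 + 150)**2 = (18 + 150)**2 = 168**2 = 28224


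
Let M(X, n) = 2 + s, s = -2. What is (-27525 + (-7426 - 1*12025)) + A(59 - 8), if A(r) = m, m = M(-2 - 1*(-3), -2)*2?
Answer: -46976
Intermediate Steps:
M(X, n) = 0 (M(X, n) = 2 - 2 = 0)
m = 0 (m = 0*2 = 0)
A(r) = 0
(-27525 + (-7426 - 1*12025)) + A(59 - 8) = (-27525 + (-7426 - 1*12025)) + 0 = (-27525 + (-7426 - 12025)) + 0 = (-27525 - 19451) + 0 = -46976 + 0 = -46976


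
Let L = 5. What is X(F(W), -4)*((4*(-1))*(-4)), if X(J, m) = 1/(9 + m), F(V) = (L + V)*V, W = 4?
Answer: 16/5 ≈ 3.2000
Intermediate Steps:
F(V) = V*(5 + V) (F(V) = (5 + V)*V = V*(5 + V))
X(F(W), -4)*((4*(-1))*(-4)) = ((4*(-1))*(-4))/(9 - 4) = (-4*(-4))/5 = (1/5)*16 = 16/5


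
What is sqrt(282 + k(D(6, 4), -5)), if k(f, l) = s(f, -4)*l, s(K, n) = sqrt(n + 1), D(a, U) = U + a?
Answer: sqrt(282 - 5*I*sqrt(3)) ≈ 16.795 - 0.2578*I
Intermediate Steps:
s(K, n) = sqrt(1 + n)
k(f, l) = I*l*sqrt(3) (k(f, l) = sqrt(1 - 4)*l = sqrt(-3)*l = (I*sqrt(3))*l = I*l*sqrt(3))
sqrt(282 + k(D(6, 4), -5)) = sqrt(282 + I*(-5)*sqrt(3)) = sqrt(282 - 5*I*sqrt(3))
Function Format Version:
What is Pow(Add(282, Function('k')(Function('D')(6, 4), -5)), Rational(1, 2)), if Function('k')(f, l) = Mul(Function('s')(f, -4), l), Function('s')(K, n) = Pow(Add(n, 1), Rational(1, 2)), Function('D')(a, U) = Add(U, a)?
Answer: Pow(Add(282, Mul(-5, I, Pow(3, Rational(1, 2)))), Rational(1, 2)) ≈ Add(16.795, Mul(-0.2578, I))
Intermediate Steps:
Function('s')(K, n) = Pow(Add(1, n), Rational(1, 2))
Function('k')(f, l) = Mul(I, l, Pow(3, Rational(1, 2))) (Function('k')(f, l) = Mul(Pow(Add(1, -4), Rational(1, 2)), l) = Mul(Pow(-3, Rational(1, 2)), l) = Mul(Mul(I, Pow(3, Rational(1, 2))), l) = Mul(I, l, Pow(3, Rational(1, 2))))
Pow(Add(282, Function('k')(Function('D')(6, 4), -5)), Rational(1, 2)) = Pow(Add(282, Mul(I, -5, Pow(3, Rational(1, 2)))), Rational(1, 2)) = Pow(Add(282, Mul(-5, I, Pow(3, Rational(1, 2)))), Rational(1, 2))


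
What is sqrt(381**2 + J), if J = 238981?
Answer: sqrt(384142) ≈ 619.79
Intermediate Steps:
sqrt(381**2 + J) = sqrt(381**2 + 238981) = sqrt(145161 + 238981) = sqrt(384142)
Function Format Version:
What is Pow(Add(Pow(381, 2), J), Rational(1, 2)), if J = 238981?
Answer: Pow(384142, Rational(1, 2)) ≈ 619.79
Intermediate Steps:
Pow(Add(Pow(381, 2), J), Rational(1, 2)) = Pow(Add(Pow(381, 2), 238981), Rational(1, 2)) = Pow(Add(145161, 238981), Rational(1, 2)) = Pow(384142, Rational(1, 2))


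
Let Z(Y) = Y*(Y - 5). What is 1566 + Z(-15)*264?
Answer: 80766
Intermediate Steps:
Z(Y) = Y*(-5 + Y)
1566 + Z(-15)*264 = 1566 - 15*(-5 - 15)*264 = 1566 - 15*(-20)*264 = 1566 + 300*264 = 1566 + 79200 = 80766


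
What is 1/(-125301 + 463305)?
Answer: 1/338004 ≈ 2.9585e-6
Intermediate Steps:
1/(-125301 + 463305) = 1/338004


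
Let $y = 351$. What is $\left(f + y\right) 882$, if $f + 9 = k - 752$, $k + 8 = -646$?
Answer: $-938448$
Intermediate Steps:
$k = -654$ ($k = -8 - 646 = -654$)
$f = -1415$ ($f = -9 - 1406 = -1415$)
$\left(f + y\right) 882 = \left(-1415 + 351\right) 882 = \left(-1064\right) 882 = -938448$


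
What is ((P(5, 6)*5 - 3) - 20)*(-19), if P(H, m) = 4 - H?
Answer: 532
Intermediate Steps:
((P(5, 6)*5 - 3) - 20)*(-19) = (((4 - 1*5)*5 - 3) - 20)*(-19) = (((4 - 5)*5 - 3) - 20)*(-19) = ((-1*5 - 3) - 20)*(-19) = ((-5 - 3) - 20)*(-19) = (-8 - 20)*(-19) = -28*(-19) = 532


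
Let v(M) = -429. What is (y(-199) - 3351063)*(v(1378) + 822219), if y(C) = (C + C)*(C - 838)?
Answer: -2414695963230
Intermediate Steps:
y(C) = 2*C*(-838 + C) (y(C) = (2*C)*(-838 + C) = 2*C*(-838 + C))
(y(-199) - 3351063)*(v(1378) + 822219) = (2*(-199)*(-838 - 199) - 3351063)*(-429 + 822219) = (2*(-199)*(-1037) - 3351063)*821790 = (412726 - 3351063)*821790 = -2938337*821790 = -2414695963230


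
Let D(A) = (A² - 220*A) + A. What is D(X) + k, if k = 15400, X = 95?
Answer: 3620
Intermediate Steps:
D(A) = A² - 219*A
D(X) + k = 95*(-219 + 95) + 15400 = 95*(-124) + 15400 = -11780 + 15400 = 3620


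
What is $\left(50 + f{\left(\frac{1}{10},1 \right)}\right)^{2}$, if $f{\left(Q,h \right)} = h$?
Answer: $2601$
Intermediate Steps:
$\left(50 + f{\left(\frac{1}{10},1 \right)}\right)^{2} = \left(50 + 1\right)^{2} = 51^{2} = 2601$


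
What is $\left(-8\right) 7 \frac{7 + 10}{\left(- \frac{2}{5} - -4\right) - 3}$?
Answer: $- \frac{4760}{3} \approx -1586.7$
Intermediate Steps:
$\left(-8\right) 7 \frac{7 + 10}{\left(- \frac{2}{5} - -4\right) - 3} = - 56 \frac{17}{\left(\left(-2\right) \frac{1}{5} + 4\right) - 3} = - 56 \frac{17}{\left(- \frac{2}{5} + 4\right) - 3} = - 56 \frac{17}{\frac{18}{5} - 3} = - 56 \frac{17}{\frac{3}{5}} = - 56 \cdot 17 \cdot \frac{5}{3} = \left(-56\right) \frac{85}{3} = - \frac{4760}{3}$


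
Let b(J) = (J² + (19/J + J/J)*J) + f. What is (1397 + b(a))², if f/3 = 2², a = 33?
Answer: 6502500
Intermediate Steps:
f = 12 (f = 3*2² = 3*4 = 12)
b(J) = 12 + J² + J*(1 + 19/J) (b(J) = (J² + (19/J + J/J)*J) + 12 = (J² + (19/J + 1)*J) + 12 = (J² + (1 + 19/J)*J) + 12 = (J² + J*(1 + 19/J)) + 12 = 12 + J² + J*(1 + 19/J))
(1397 + b(a))² = (1397 + (31 + 33 + 33²))² = (1397 + (31 + 33 + 1089))² = (1397 + 1153)² = 2550² = 6502500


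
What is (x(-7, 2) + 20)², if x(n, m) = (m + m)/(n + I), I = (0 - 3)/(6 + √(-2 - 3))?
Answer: 8*(44520*√5 + 2201131*I)/(5*(183*√5 + 9298*I)) ≈ 378.79 - 0.46012*I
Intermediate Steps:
I = -3/(6 + I*√5) (I = -3/(6 + √(-5)) = -3/(6 + I*√5) ≈ -0.43902 + 0.16361*I)
x(n, m) = 2*m/(-18/41 + n + 3*I*√5/41) (x(n, m) = (m + m)/(n + (-18/41 + 3*I*√5/41)) = (2*m)/(-18/41 + n + 3*I*√5/41) = 2*m/(-18/41 + n + 3*I*√5/41))
(x(-7, 2) + 20)² = (82*2/(-18 + 41*(-7) + 3*I*√5) + 20)² = (82*2/(-18 - 287 + 3*I*√5) + 20)² = (82*2/(-305 + 3*I*√5) + 20)² = (164/(-305 + 3*I*√5) + 20)² = (20 + 164/(-305 + 3*I*√5))²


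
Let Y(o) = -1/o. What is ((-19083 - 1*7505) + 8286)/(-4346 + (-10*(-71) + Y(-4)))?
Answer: 73208/14543 ≈ 5.0339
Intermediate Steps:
((-19083 - 1*7505) + 8286)/(-4346 + (-10*(-71) + Y(-4))) = ((-19083 - 1*7505) + 8286)/(-4346 + (-10*(-71) - 1/(-4))) = ((-19083 - 7505) + 8286)/(-4346 + (710 - 1*(-1/4))) = (-26588 + 8286)/(-4346 + (710 + 1/4)) = -18302/(-4346 + 2841/4) = -18302/(-14543/4) = -18302*(-4/14543) = 73208/14543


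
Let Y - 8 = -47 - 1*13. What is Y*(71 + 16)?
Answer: -4524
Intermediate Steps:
Y = -52 (Y = 8 + (-47 - 1*13) = 8 + (-47 - 13) = 8 - 60 = -52)
Y*(71 + 16) = -52*(71 + 16) = -52*87 = -4524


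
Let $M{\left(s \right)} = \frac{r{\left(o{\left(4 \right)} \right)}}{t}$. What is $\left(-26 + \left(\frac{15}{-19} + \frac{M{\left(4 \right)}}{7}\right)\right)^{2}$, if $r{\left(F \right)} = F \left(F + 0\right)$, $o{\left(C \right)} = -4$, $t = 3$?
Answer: $\frac{107848225}{159201} \approx 677.43$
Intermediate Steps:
$r{\left(F \right)} = F^{2}$ ($r{\left(F \right)} = F F = F^{2}$)
$M{\left(s \right)} = \frac{16}{3}$ ($M{\left(s \right)} = \frac{\left(-4\right)^{2}}{3} = 16 \cdot \frac{1}{3} = \frac{16}{3}$)
$\left(-26 + \left(\frac{15}{-19} + \frac{M{\left(4 \right)}}{7}\right)\right)^{2} = \left(-26 + \left(\frac{15}{-19} + \frac{16}{3 \cdot 7}\right)\right)^{2} = \left(-26 + \left(15 \left(- \frac{1}{19}\right) + \frac{16}{3} \cdot \frac{1}{7}\right)\right)^{2} = \left(-26 + \left(- \frac{15}{19} + \frac{16}{21}\right)\right)^{2} = \left(-26 - \frac{11}{399}\right)^{2} = \left(- \frac{10385}{399}\right)^{2} = \frac{107848225}{159201}$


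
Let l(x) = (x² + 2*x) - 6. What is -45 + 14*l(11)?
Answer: 1873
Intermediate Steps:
l(x) = -6 + x² + 2*x
-45 + 14*l(11) = -45 + 14*(-6 + 11² + 2*11) = -45 + 14*(-6 + 121 + 22) = -45 + 14*137 = -45 + 1918 = 1873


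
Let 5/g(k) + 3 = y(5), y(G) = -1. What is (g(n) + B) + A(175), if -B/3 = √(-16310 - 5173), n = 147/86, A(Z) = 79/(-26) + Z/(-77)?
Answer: -3753/572 - 9*I*√2387 ≈ -6.5612 - 439.71*I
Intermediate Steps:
A(Z) = -79/26 - Z/77 (A(Z) = 79*(-1/26) + Z*(-1/77) = -79/26 - Z/77)
n = 147/86 (n = 147*(1/86) = 147/86 ≈ 1.7093)
B = -9*I*√2387 (B = -3*√(-16310 - 5173) = -9*I*√2387 ≈ -439.71*I)
g(k) = -5/4 (g(k) = 5/(-3 - 1) = 5/(-4) = 5*(-¼) = -5/4)
(g(n) + B) + A(175) = (-5/4 - 9*I*√2387) + (-79/26 - 1/77*175) = (-5/4 - 9*I*√2387) + (-79/26 - 25/11) = (-5/4 - 9*I*√2387) - 1519/286 = -3753/572 - 9*I*√2387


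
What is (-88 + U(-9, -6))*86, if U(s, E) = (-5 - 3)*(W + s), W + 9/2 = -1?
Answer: 2408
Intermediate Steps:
W = -11/2 (W = -9/2 - 1 = -11/2 ≈ -5.5000)
U(s, E) = 44 - 8*s (U(s, E) = (-5 - 3)*(-11/2 + s) = -8*(-11/2 + s) = 44 - 8*s)
(-88 + U(-9, -6))*86 = (-88 + (44 - 8*(-9)))*86 = (-88 + (44 + 72))*86 = (-88 + 116)*86 = 28*86 = 2408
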